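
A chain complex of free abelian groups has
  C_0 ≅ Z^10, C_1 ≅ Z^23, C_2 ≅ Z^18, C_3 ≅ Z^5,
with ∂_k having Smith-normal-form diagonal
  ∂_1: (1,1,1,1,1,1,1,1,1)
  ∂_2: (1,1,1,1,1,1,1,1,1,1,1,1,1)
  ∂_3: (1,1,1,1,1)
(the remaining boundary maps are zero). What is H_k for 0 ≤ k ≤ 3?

H_0 = Z,  H_1 = Z,  H_2 = 0,  H_3 = 0.

H_0: b_0 = 10 − 0 − 9 = 1; torsion from ∂_1 factors > 1: none. So H_0 = Z.
H_1: b_1 = 23 − 9 − 13 = 1; torsion from ∂_2 factors > 1: none. So H_1 = Z.
H_2: b_2 = 18 − 13 − 5 = 0; torsion from ∂_3 factors > 1: none. So H_2 = 0.
H_3: b_3 = 5 − 5 − 0 = 0; torsion from ∂_4 factors > 1: none. So H_3 = 0.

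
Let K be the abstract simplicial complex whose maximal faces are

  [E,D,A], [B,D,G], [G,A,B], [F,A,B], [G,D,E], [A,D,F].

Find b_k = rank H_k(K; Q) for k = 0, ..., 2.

b_0 = 1, b_1 = 1, b_2 = 0.

We work with the vertex ordering A < B < D < E < F < G. The simplices of K, each written with vertices in increasing order, are:

  0-simplices (6): A, B, D, E, F, G
  1-simplices (12): AB, AD, AE, AF, AG, BD, BF, BG, DE, DF, DG, EG
  2-simplices (6): ABF, ABG, ADE, ADF, BDG, DEG

giving chain groups C_0 ≅ Z^6, C_1 ≅ Z^12, C_2 ≅ Z^6.

∂_1: C_1 → C_0 sends each edge [p,q] (with p < q) to q − p.
This gives a 6×12 integer matrix of rank 5; reducing to Smith normal form yields diagonal entries (1,1,1,1,1).

∂_2: C_2 → C_1 maps a triangle to the signed sum of its edges. For instance
  ∂DEG = EG − DG + DE,
  ∂BDG = DG − BG + BD.
The resulting 12×6 matrix has rank 6, and its Smith normal form has invariant factors (1,1,1,1,1,1).

From H_k ≅ ker(∂_k) / im(∂_{k+1}) we obtain:

  H_0: rank C_0 − rank ∂_1 = 6 − 5 = 1, and the invariant factors of ∂_1 are all 1, so H_0 = Z.
  H_1: rank ker ∂_1 − rank ∂_2 = (12 − 5) − 6 = 1, and the invariant factors of ∂_2 are all 1, so H_1 = Z.
  H_2: rank ker ∂_2 − rank ∂_3 = (6 − 6) − 0 = 0, and there is no ∂_3, so H_2 = 0.

As a check, the Euler characteristic is 6 − 12 + 6 = 0, which agrees with 1 − 1 + 0 = 0.

Hence the Betti numbers are b_0 = 1, b_1 = 1, b_2 = 0.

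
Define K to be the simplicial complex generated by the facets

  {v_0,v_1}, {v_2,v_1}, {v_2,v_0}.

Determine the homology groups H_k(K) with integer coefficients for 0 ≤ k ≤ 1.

H_0 = Z,  H_1 = Z.

Fix the vertex order v_0 < v_1 < v_2 and write every simplex with vertices in increasing order. Then dim K = 1 and the simplices of K are:

  0-simplices (3): [v_0], [v_1], [v_2]
  1-simplices (3): [v_0,v_1], [v_0,v_2], [v_1,v_2]

so the chain groups are C_0 ≅ Z^3, C_1 ≅ Z^3.

∂_1: C_1 → C_0 is given by ∂[p,q] = [q] − [p].
As a 3×3 matrix over Z this has rank 2, with invariant factors (1,1).

Reading off H_k = ker ∂_k / im ∂_{k+1}:

  H_0: rank C_0 − rank ∂_1 = 3 − 2 = 1, and the invariant factors of ∂_1 are all 1, so H_0 ≅ Z.
  H_1: rank ker ∂_1 − rank ∂_2 = (3 − 2) − 0 = 1, and there is no ∂_2, so H_1 ≅ Z.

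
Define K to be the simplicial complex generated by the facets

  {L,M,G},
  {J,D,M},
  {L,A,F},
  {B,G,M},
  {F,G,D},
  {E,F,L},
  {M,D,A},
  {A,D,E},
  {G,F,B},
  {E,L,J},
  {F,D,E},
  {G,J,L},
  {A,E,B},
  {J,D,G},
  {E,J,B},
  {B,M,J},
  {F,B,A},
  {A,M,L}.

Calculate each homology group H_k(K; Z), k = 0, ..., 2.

H_0 = Z,  H_1 = Z × Z/2,  H_2 = 0.

Fix the vertex order A < B < D < E < F < G < J < L < M and write every simplex with vertices in increasing order. Then dim K = 2 and the simplices of K are:

  0-simplices (9): A, B, D, E, F, G, J, L, M
  1-simplices (27): AB, AD, AE, AF, AL, AM, BE, BF, BG, BJ, BM, DE, DF, DG, DJ, DM, EF, EJ, EL, FG, FL, GJ, GL, GM, JL, JM, LM
  2-simplices (18): ABE, ABF, ADE, ADM, AFL, ALM, BEJ, BFG, BGM, BJM, DEF, DFG, DGJ, DJM, EFL, EJL, GJL, GLM

so the chain groups are C_0 ≅ Z^9, C_1 ≅ Z^27, C_2 ≅ Z^18.

∂_1: C_1 → C_0 sends each edge [p,q] (with p < q) to q − p. For instance
  ∂BF = F − B.
As a 9×27 matrix over Z this has rank 8, with invariant factors (1,1,1,1,1,1,1,1).

The boundary map ∂_2: C_2 → C_1 sends each 2-simplex [p,q,r] to [q,r] − [p,r] + [p,q]. For instance
  ∂BJM = JM − BM + BJ,
  ∂GJL = JL − GL + GJ.
This gives a 27×18 integer matrix of rank 18; reducing to Smith normal form yields diagonal entries (1,1,1,1,1,1,1,1,1,1,1,1,1,1,1,1,1,2).

From H_k ≅ ker(∂_k) / im(∂_{k+1}) we obtain:

  H_0: rank C_0 − rank ∂_1 = 9 − 8 = 1, and the invariant factors of ∂_1 are all 1, so H_0 ≅ Z.
  H_1: rank ker ∂_1 − rank ∂_2 = (27 − 8) − 18 = 1, and ∂_2 has invariant factor 2 > 1, so H_1 ≅ Z × Z/2.
  H_2: rank ker ∂_2 − rank ∂_3 = (18 − 18) − 0 = 0, and there is no ∂_3, so H_2 ≅ 0.

As a check, the Euler characteristic is 9 − 27 + 18 = 0, which agrees with 1 − 1 + 0 = 0.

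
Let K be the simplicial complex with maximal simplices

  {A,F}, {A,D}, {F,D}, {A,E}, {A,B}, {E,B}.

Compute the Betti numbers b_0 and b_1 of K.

Take the total order A < B < D < E < F on the vertex set. Then K (dimension 1) consists of the simplices:

  0-simplices (5): A, B, D, E, F
  1-simplices (6): AB, AD, AE, AF, BE, DF

giving chain groups C_0 ≅ Z^5, C_1 ≅ Z^6.

∂_1: C_1 → C_0 is given by ∂[p,q] = [q] − [p]. For instance
  ∂BE = E − B.
The 5×6 boundary matrix has rank 4 and Smith normal form diag(1,1,1,1).

Computing H_k = (kernel of ∂_k) / (image of ∂_{k+1}):

  H_0: rank C_0 − rank ∂_1 = 5 − 4 = 1, and the invariant factors of ∂_1 are all 1, so H_0 ≅ Z.
  H_1: rank ker ∂_1 − rank ∂_2 = (6 − 4) − 0 = 2, and there is no ∂_2, so H_1 ≅ Z^2.

Hence the Betti numbers are b_0 = 1, b_1 = 2.

b_0 = 1, b_1 = 2.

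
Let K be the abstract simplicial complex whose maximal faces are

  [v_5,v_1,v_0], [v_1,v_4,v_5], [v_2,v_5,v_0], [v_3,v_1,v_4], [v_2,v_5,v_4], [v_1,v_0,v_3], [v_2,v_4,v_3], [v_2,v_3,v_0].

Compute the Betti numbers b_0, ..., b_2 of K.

We work with the vertex ordering v_0 < v_1 < v_2 < v_3 < v_4 < v_5. The simplices of K, each written with vertices in increasing order, are:

  0-simplices (6): [v_0], [v_1], [v_2], [v_3], [v_4], [v_5]
  1-simplices (12): [v_0,v_1], [v_0,v_2], [v_0,v_3], [v_0,v_5], [v_1,v_3], [v_1,v_4], [v_1,v_5], [v_2,v_3], [v_2,v_4], [v_2,v_5], [v_3,v_4], [v_4,v_5]
  2-simplices (8): [v_0,v_1,v_3], [v_0,v_1,v_5], [v_0,v_2,v_3], [v_0,v_2,v_5], [v_1,v_3,v_4], [v_1,v_4,v_5], [v_2,v_3,v_4], [v_2,v_4,v_5]

Hence C_0 ≅ Z^6, C_1 ≅ Z^12, C_2 ≅ Z^8.

The boundary map ∂_1: C_1 → C_0 sends each edge [p,q] (with p < q) to q − p. For instance
  ∂[v_1,v_3] = [v_3] − [v_1].
This gives a 6×12 integer matrix of rank 5; reducing to Smith normal form yields diagonal entries (1,1,1,1,1).

Boundary ∂_2: C_2 → C_1 acts by ∂[p,q,r] = [q,r] − [p,r] + [p,q]. For instance
  ∂[v_1,v_3,v_4] = [v_3,v_4] − [v_1,v_4] + [v_1,v_3],
  ∂[v_2,v_4,v_5] = [v_4,v_5] − [v_2,v_5] + [v_2,v_4].
The resulting 12×8 matrix has rank 7, and its Smith normal form has invariant factors (1,1,1,1,1,1,1).

Computing H_k = (kernel of ∂_k) / (image of ∂_{k+1}):

  H_0: rank C_0 − rank ∂_1 = 6 − 5 = 1, and the invariant factors of ∂_1 are all 1, so H_0 = Z.
  H_1: rank ker ∂_1 − rank ∂_2 = (12 − 5) − 7 = 0, and the invariant factors of ∂_2 are all 1, so H_1 = 0.
  H_2: rank ker ∂_2 − rank ∂_3 = (8 − 7) − 0 = 1, and there is no ∂_3, so H_2 = Z.

(K is a triangulation of the 2-sphere S^2.)

Hence the Betti numbers are b_0 = 1, b_1 = 0, b_2 = 1.

b_0 = 1, b_1 = 0, b_2 = 1.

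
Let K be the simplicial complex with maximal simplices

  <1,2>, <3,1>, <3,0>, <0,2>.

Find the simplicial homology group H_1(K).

H_1 ≅ Z.

Fix the vertex order 0 < 1 < 2 < 3 and write every simplex with vertices in increasing order. Then dim K = 1 and the simplices of K are:

  0-simplices (4): [0], [1], [2], [3]
  1-simplices (4): [0,2], [0,3], [1,2], [1,3]

so the chain groups are C_0 ≅ Z^4, C_1 ≅ Z^4.

The boundary map ∂_1: C_1 → C_0 is given by ∂[p,q] = [q] − [p]. For instance
  ∂[1,2] = [2] − [1].
The 4×4 boundary matrix has rank 3 and Smith normal form diag(1,1,1).

Reading off H_k = ker ∂_k / im ∂_{k+1}:

  H_1: rank ker ∂_1 − rank ∂_2 = (4 − 3) − 0 = 1, and there is no ∂_2, so H_1 ≅ Z.

(K is a triangulation of the circle S^1.)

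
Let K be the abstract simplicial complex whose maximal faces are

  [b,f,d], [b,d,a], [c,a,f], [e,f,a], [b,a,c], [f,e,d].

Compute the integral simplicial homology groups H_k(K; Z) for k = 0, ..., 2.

H_0 = Z,  H_1 = Z,  H_2 = 0.

Order the vertices as a < b < c < d < e < f. Listing each simplex with vertices in this order, K has dimension 2 with simplices:

  0-simplices (6): a, b, c, d, e, f
  1-simplices (12): ab, ac, ad, ae, af, bc, bd, bf, cf, de, df, ef
  2-simplices (6): abc, abd, acf, aef, bdf, def

Hence C_0 ≅ Z^6, C_1 ≅ Z^12, C_2 ≅ Z^6.

The boundary map ∂_1: C_1 → C_0 is given by ∂[p,q] = [q] − [p].
The resulting 6×12 matrix has rank 5, and its Smith normal form has invariant factors (1,1,1,1,1).

Boundary ∂_2: C_2 → C_1 acts by ∂[p,q,r] = [q,r] − [p,r] + [p,q]. For instance
  ∂abc = bc − ac + ab,
  ∂aef = ef − af + ae.
As a 12×6 matrix over Z this has rank 6, with invariant factors (1,1,1,1,1,1).

Now H_k = ker ∂_k / im ∂_{k+1}, so:

  H_0: rank C_0 − rank ∂_1 = 6 − 5 = 1, and the invariant factors of ∂_1 are all 1, so H_0 = Z.
  H_1: rank ker ∂_1 − rank ∂_2 = (12 − 5) − 6 = 1, and the invariant factors of ∂_2 are all 1, so H_1 = Z.
  H_2: rank ker ∂_2 − rank ∂_3 = (6 − 6) − 0 = 0, and there is no ∂_3, so H_2 = 0.

As a check, the Euler characteristic is 6 − 12 + 6 = 0, which agrees with 1 − 1 + 0 = 0.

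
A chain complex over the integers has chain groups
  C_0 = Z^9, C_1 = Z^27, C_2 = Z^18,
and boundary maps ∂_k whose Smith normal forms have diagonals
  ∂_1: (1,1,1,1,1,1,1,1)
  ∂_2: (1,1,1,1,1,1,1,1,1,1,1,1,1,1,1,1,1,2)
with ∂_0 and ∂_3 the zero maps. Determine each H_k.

H_0 = Z,  H_1 = Z × Z/2,  H_2 = 0.

H_0: b_0 = 9 − 0 − 8 = 1; torsion from ∂_1 factors > 1: none. So H_0 = Z.
H_1: b_1 = 27 − 8 − 18 = 1; torsion from ∂_2 factors > 1: [2]. So H_1 = Z × Z/2.
H_2: b_2 = 18 − 18 − 0 = 0; torsion from ∂_3 factors > 1: none. So H_2 = 0.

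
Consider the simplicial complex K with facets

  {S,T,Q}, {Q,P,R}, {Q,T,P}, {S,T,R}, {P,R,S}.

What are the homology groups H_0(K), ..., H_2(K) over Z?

H_0 ≅ Z,  H_1 ≅ Z,  H_2 = 0.

We work with the vertex ordering P < Q < R < S < T. The simplices of K, each written with vertices in increasing order, are:

  0-simplices (5): P, Q, R, S, T
  1-simplices (10): PQ, PR, PS, PT, QR, QS, QT, RS, RT, ST
  2-simplices (5): PQR, PQT, PRS, QST, RST

giving chain groups C_0 ≅ Z^5, C_1 ≅ Z^10, C_2 ≅ Z^5.

Boundary ∂_1: C_1 → C_0 maps an edge to its endpoints' difference, ∂[p,q] = q − p.
The 5×10 boundary matrix has rank 4 and Smith normal form diag(1,1,1,1).

Boundary ∂_2: C_2 → C_1 sends each 2-simplex [p,q,r] to [q,r] − [p,r] + [p,q]. For instance
  ∂QST = ST − QT + QS,
  ∂PQT = QT − PT + PQ.
The 10×5 boundary matrix has rank 5 and Smith normal form diag(1,1,1,1,1).

Now H_k = ker ∂_k / im ∂_{k+1}, so:

  H_0: rank C_0 − rank ∂_1 = 5 − 4 = 1, and the invariant factors of ∂_1 are all 1, so H_0 = Z.
  H_1: rank ker ∂_1 − rank ∂_2 = (10 − 4) − 5 = 1, and the invariant factors of ∂_2 are all 1, so H_1 = Z.
  H_2: rank ker ∂_2 − rank ∂_3 = (5 − 5) − 0 = 0, and there is no ∂_3, so H_2 = 0.

(K is a triangulation of the Möbius band.)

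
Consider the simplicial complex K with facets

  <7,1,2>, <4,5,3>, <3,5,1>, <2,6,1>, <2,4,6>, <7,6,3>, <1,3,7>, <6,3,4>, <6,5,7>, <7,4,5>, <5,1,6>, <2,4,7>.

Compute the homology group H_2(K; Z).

H_2 ≅ 0.

Order the vertices as 1 < 2 < 3 < 4 < 5 < 6 < 7. Listing each simplex with vertices in this order, K has dimension 2 with simplices:

  0-simplices (7): [1], [2], [3], [4], [5], [6], [7]
  1-simplices (18): [1,2], [1,3], [1,5], [1,6], [1,7], [2,4], [2,6], [2,7], [3,4], [3,5], [3,6], [3,7], [4,5], [4,6], [4,7], [5,6], [5,7], [6,7]
  2-simplices (12): [1,2,6], [1,2,7], [1,3,5], [1,3,7], [1,5,6], [2,4,6], [2,4,7], [3,4,5], [3,4,6], [3,6,7], [4,5,7], [5,6,7]

Hence C_0 ≅ Z^7, C_1 ≅ Z^18, C_2 ≅ Z^12.

The boundary map ∂_1: C_1 → C_0 sends each edge [p,q] (with p < q) to q − p.
As a 7×18 matrix over Z this has rank 6, with invariant factors (1,1,1,1,1,1).

The boundary map ∂_2: C_2 → C_1 sends each 2-simplex [p,q,r] to [q,r] − [p,r] + [p,q]. For instance
  ∂[1,2,6] = [2,6] − [1,6] + [1,2],
  ∂[1,3,7] = [3,7] − [1,7] + [1,3].
The resulting 18×12 matrix has rank 12, and its Smith normal form has invariant factors (1,1,1,1,1,1,1,1,1,1,1,2).

Reading off H_k = ker ∂_k / im ∂_{k+1}:

  H_2: rank ker ∂_2 − rank ∂_3 = (12 − 12) − 0 = 0, and there is no ∂_3, so H_2 = 0.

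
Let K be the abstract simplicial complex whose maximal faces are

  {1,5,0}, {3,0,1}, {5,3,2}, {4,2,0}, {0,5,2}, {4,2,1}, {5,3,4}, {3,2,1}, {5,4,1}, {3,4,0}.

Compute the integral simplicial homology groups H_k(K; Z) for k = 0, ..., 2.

H_0 ≅ Z,  H_1 ≅ Z/2,  H_2 = 0.

We work with the vertex ordering 0 < 1 < 2 < 3 < 4 < 5. The simplices of K, each written with vertices in increasing order, are:

  0-simplices (6): [0], [1], [2], [3], [4], [5]
  1-simplices (15): [0,1], [0,2], [0,3], [0,4], [0,5], [1,2], [1,3], [1,4], [1,5], [2,3], [2,4], [2,5], [3,4], [3,5], [4,5]
  2-simplices (10): [0,1,3], [0,1,5], [0,2,4], [0,2,5], [0,3,4], [1,2,3], [1,2,4], [1,4,5], [2,3,5], [3,4,5]

Hence C_0 ≅ Z^6, C_1 ≅ Z^15, C_2 ≅ Z^10.

∂_1: C_1 → C_0 sends each edge [p,q] (with p < q) to q − p.
The 6×15 boundary matrix has rank 5 and Smith normal form diag(1,1,1,1,1).

∂_2: C_2 → C_1 acts by ∂[p,q,r] = [q,r] − [p,r] + [p,q]. For instance
  ∂[2,3,5] = [3,5] − [2,5] + [2,3],
  ∂[3,4,5] = [4,5] − [3,5] + [3,4].
The resulting 15×10 matrix has rank 10, and its Smith normal form has invariant factors (1,1,1,1,1,1,1,1,1,2).

Reading off H_k = ker ∂_k / im ∂_{k+1}:

  H_0: rank C_0 − rank ∂_1 = 6 − 5 = 1, and the invariant factors of ∂_1 are all 1, so H_0 = Z.
  H_1: rank ker ∂_1 − rank ∂_2 = (15 − 5) − 10 = 0, and ∂_2 has invariant factor 2 > 1, so H_1 = Z/2.
  H_2: rank ker ∂_2 − rank ∂_3 = (10 − 10) − 0 = 0, and there is no ∂_3, so H_2 = 0.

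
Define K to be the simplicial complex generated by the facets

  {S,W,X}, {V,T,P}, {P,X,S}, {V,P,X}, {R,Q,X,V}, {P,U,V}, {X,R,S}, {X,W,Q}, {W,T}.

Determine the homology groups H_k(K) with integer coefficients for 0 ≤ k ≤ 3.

Order the vertices as P < Q < R < S < T < U < V < W < X. Listing each simplex with vertices in this order, K has dimension 3 with simplices:

  0-simplices (9): P, Q, R, S, T, U, V, W, X
  1-simplices (19): PS, PT, PU, PV, PX, QR, QV, QW, QX, RS, RV, RX, SW, SX, TV, TW, UV, VX, WX
  2-simplices (11): PSX, PTV, PUV, PVX, QRV, QRX, QVX, QWX, RSX, RVX, SWX
  3-simplices (1): QRVX

so the chain groups are C_0 ≅ Z^9, C_1 ≅ Z^19, C_2 ≅ Z^11, C_3 ≅ Z^1.

∂_1: C_1 → C_0 maps an edge to its endpoints' difference, ∂[p,q] = q − p.
As a 9×19 matrix over Z this has rank 8, with invariant factors (1,1,1,1,1,1,1,1).

∂_2: C_2 → C_1 acts by ∂[p,q,r] = [q,r] − [p,r] + [p,q]. For instance
  ∂QRX = RX − QX + QR,
  ∂RVX = VX − RX + RV.
The 19×11 boundary matrix has rank 10 and Smith normal form diag(1,1,1,1,1,1,1,1,1,1).

The boundary map ∂_3: C_3 → C_2 sends each 3-simplex σ to the alternating sum Σ_i (−1)^i (σ with its i-th vertex removed). For instance
  ∂QRVX = RVX − QVX + QRX − QRV.
The 11×1 boundary matrix has rank 1 and Smith normal form diag(1).

From H_k ≅ ker(∂_k) / im(∂_{k+1}) we obtain:

  H_0: rank C_0 − rank ∂_1 = 9 − 8 = 1, and the invariant factors of ∂_1 are all 1, so H_0 ≅ Z.
  H_1: rank ker ∂_1 − rank ∂_2 = (19 − 8) − 10 = 1, and the invariant factors of ∂_2 are all 1, so H_1 ≅ Z.
  H_2: rank ker ∂_2 − rank ∂_3 = (11 − 10) − 1 = 0, and the invariant factors of ∂_3 are all 1, so H_2 ≅ 0.
  H_3: rank ker ∂_3 − rank ∂_4 = (1 − 1) − 0 = 0, and there is no ∂_4, so H_3 ≅ 0.

H_0 = Z,  H_1 = Z,  H_2 = 0,  H_3 = 0.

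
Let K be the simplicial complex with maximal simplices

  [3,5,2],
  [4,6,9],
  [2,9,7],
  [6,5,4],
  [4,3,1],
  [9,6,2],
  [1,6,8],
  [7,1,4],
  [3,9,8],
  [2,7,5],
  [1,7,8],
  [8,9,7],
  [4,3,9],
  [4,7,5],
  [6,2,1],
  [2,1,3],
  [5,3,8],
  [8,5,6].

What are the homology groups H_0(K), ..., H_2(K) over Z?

H_0 = Z,  H_1 = Z^2,  H_2 = Z.

Fix the vertex order 1 < 2 < 3 < 4 < 5 < 6 < 7 < 8 < 9 and write every simplex with vertices in increasing order. Then dim K = 2 and the simplices of K are:

  0-simplices (9): [1], [2], [3], [4], [5], [6], [7], [8], [9]
  1-simplices (27): (27 of them)
  2-simplices (18): [1,2,3], [1,2,6], [1,3,4], [1,4,7], [1,6,8], [1,7,8], [2,3,5], [2,5,7], [2,6,9], [2,7,9], [3,4,9], [3,5,8], [3,8,9], [4,5,6], [4,5,7], [4,6,9], [5,6,8], [7,8,9]

giving chain groups C_0 ≅ Z^9, C_1 ≅ Z^27, C_2 ≅ Z^18.

The boundary map ∂_1: C_1 → C_0 sends each edge [p,q] (with p < q) to q − p.
This gives a 9×27 integer matrix of rank 8; reducing to Smith normal form yields diagonal entries (1,1,1,1,1,1,1,1).

Boundary ∂_2: C_2 → C_1 maps a triangle to the signed sum of its edges. For instance
  ∂[1,6,8] = [6,8] − [1,8] + [1,6],
  ∂[1,2,6] = [2,6] − [1,6] + [1,2].
The resulting 27×18 matrix has rank 17, and its Smith normal form has invariant factors (1,1,1,1,1,1,1,1,1,1,1,1,1,1,1,1,1).

From H_k ≅ ker(∂_k) / im(∂_{k+1}) we obtain:

  H_0: rank C_0 − rank ∂_1 = 9 − 8 = 1, and the invariant factors of ∂_1 are all 1, so H_0 = Z.
  H_1: rank ker ∂_1 − rank ∂_2 = (27 − 8) − 17 = 2, and the invariant factors of ∂_2 are all 1, so H_1 = Z^2.
  H_2: rank ker ∂_2 − rank ∂_3 = (18 − 17) − 0 = 1, and there is no ∂_3, so H_2 = Z.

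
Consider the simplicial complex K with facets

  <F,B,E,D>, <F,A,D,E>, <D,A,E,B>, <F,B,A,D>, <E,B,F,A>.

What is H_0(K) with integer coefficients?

H_0 ≅ Z.

We work with the vertex ordering A < B < D < E < F. The simplices of K, each written with vertices in increasing order, are:

  0-simplices (5): A, B, D, E, F
  1-simplices (10): AB, AD, AE, AF, BD, BE, BF, DE, DF, EF
  2-simplices (10): ABD, ABE, ABF, ADE, ADF, AEF, BDE, BDF, BEF, DEF
  3-simplices (5): ABDE, ABDF, ABEF, ADEF, BDEF

giving chain groups C_0 ≅ Z^5, C_1 ≅ Z^10, C_2 ≅ Z^10, C_3 ≅ Z^5.

Boundary ∂_1: C_1 → C_0 sends each edge [p,q] (with p < q) to q − p. For instance
  ∂BE = E − B.
As a 5×10 matrix over Z this has rank 4, with invariant factors (1,1,1,1).

Boundary ∂_2: C_2 → C_1 maps a triangle to the signed sum of its edges. For instance
  ∂AEF = EF − AF + AE,
  ∂ADF = DF − AF + AD.
As a 10×10 matrix over Z this has rank 6, with invariant factors (1,1,1,1,1,1).

∂_3: C_3 → C_2 sends each 3-simplex σ to the alternating sum Σ_i (−1)^i (σ with its i-th vertex removed). For instance
  ∂BDEF = DEF − BEF + BDF − BDE,
  ∂ADEF = DEF − AEF + ADF − ADE.
This gives a 10×5 integer matrix of rank 4; reducing to Smith normal form yields diagonal entries (1,1,1,1).

Reading off H_k = ker ∂_k / im ∂_{k+1}:

  H_0: rank C_0 − rank ∂_1 = 5 − 4 = 1, and the invariant factors of ∂_1 are all 1, so H_0 = Z.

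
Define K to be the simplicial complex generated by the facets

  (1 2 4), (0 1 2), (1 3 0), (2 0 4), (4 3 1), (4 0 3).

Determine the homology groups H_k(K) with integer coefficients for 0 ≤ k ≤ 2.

We work with the vertex ordering 0 < 1 < 2 < 3 < 4. The simplices of K, each written with vertices in increasing order, are:

  0-simplices (5): [0], [1], [2], [3], [4]
  1-simplices (9): [0,1], [0,2], [0,3], [0,4], [1,2], [1,3], [1,4], [2,4], [3,4]
  2-simplices (6): [0,1,2], [0,1,3], [0,2,4], [0,3,4], [1,2,4], [1,3,4]

Hence C_0 ≅ Z^5, C_1 ≅ Z^9, C_2 ≅ Z^6.

Boundary ∂_1: C_1 → C_0 sends each edge [p,q] (with p < q) to q − p. For instance
  ∂[1,3] = [3] − [1].
The 5×9 boundary matrix has rank 4 and Smith normal form diag(1,1,1,1).

The boundary map ∂_2: C_2 → C_1 acts by ∂[p,q,r] = [q,r] − [p,r] + [p,q]. For instance
  ∂[0,3,4] = [3,4] − [0,4] + [0,3],
  ∂[0,1,3] = [1,3] − [0,3] + [0,1].
This gives a 9×6 integer matrix of rank 5; reducing to Smith normal form yields diagonal entries (1,1,1,1,1).

Reading off H_k = ker ∂_k / im ∂_{k+1}:

  H_0: rank C_0 − rank ∂_1 = 5 − 4 = 1, and the invariant factors of ∂_1 are all 1, so H_0 = Z.
  H_1: rank ker ∂_1 − rank ∂_2 = (9 − 4) − 5 = 0, and the invariant factors of ∂_2 are all 1, so H_1 = 0.
  H_2: rank ker ∂_2 − rank ∂_3 = (6 − 5) − 0 = 1, and there is no ∂_3, so H_2 = Z.

As a check, the Euler characteristic is 5 − 9 + 6 = 2, which agrees with 1 − 0 + 1 = 2.

H_0 ≅ Z,  H_1 = 0,  H_2 ≅ Z.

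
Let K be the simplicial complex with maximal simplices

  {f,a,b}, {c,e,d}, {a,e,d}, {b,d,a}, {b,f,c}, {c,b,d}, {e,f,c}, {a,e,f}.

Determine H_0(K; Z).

We work with the vertex ordering a < b < c < d < e < f. The simplices of K, each written with vertices in increasing order, are:

  0-simplices (6): a, b, c, d, e, f
  1-simplices (12): ab, ad, ae, af, bc, bd, bf, cd, ce, cf, de, ef
  2-simplices (8): abd, abf, ade, aef, bcd, bcf, cde, cef

so the chain groups are C_0 ≅ Z^6, C_1 ≅ Z^12, C_2 ≅ Z^8.

The boundary map ∂_1: C_1 → C_0 sends each edge [p,q] (with p < q) to q − p.
The resulting 6×12 matrix has rank 5, and its Smith normal form has invariant factors (1,1,1,1,1).

Boundary ∂_2: C_2 → C_1 acts by ∂[p,q,r] = [q,r] − [p,r] + [p,q]. For instance
  ∂bcd = cd − bd + bc,
  ∂bcf = cf − bf + bc.
The 12×8 boundary matrix has rank 7 and Smith normal form diag(1,1,1,1,1,1,1).

From H_k ≅ ker(∂_k) / im(∂_{k+1}) we obtain:

  H_0: rank C_0 − rank ∂_1 = 6 − 5 = 1, and the invariant factors of ∂_1 are all 1, so H_0 ≅ Z.

H_0 = Z.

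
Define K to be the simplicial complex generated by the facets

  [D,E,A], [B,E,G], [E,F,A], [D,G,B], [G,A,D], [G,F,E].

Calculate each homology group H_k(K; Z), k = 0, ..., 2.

H_0 = Z,  H_1 = Z,  H_2 = 0.

Take the total order A < B < D < E < F < G on the vertex set. Then K (dimension 2) consists of the simplices:

  0-simplices (6): A, B, D, E, F, G
  1-simplices (12): AD, AE, AF, AG, BD, BE, BG, DE, DG, EF, EG, FG
  2-simplices (6): ADE, ADG, AEF, BDG, BEG, EFG

so the chain groups are C_0 ≅ Z^6, C_1 ≅ Z^12, C_2 ≅ Z^6.

Boundary ∂_1: C_1 → C_0 is given by ∂[p,q] = [q] − [p].
The 6×12 boundary matrix has rank 5 and Smith normal form diag(1,1,1,1,1).

The boundary map ∂_2: C_2 → C_1 sends each 2-simplex [p,q,r] to [q,r] − [p,r] + [p,q]. For instance
  ∂EFG = FG − EG + EF,
  ∂ADE = DE − AE + AD.
The resulting 12×6 matrix has rank 6, and its Smith normal form has invariant factors (1,1,1,1,1,1).

Computing H_k = (kernel of ∂_k) / (image of ∂_{k+1}):

  H_0: rank C_0 − rank ∂_1 = 6 − 5 = 1, and the invariant factors of ∂_1 are all 1, so H_0 ≅ Z.
  H_1: rank ker ∂_1 − rank ∂_2 = (12 − 5) − 6 = 1, and the invariant factors of ∂_2 are all 1, so H_1 ≅ Z.
  H_2: rank ker ∂_2 − rank ∂_3 = (6 − 6) − 0 = 0, and there is no ∂_3, so H_2 ≅ 0.

As a check, the Euler characteristic is 6 − 12 + 6 = 0, which agrees with 1 − 1 + 0 = 0.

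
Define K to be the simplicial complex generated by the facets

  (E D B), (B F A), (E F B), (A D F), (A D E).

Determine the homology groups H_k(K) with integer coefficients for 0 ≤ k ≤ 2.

Fix the vertex order A < B < D < E < F and write every simplex with vertices in increasing order. Then dim K = 2 and the simplices of K are:

  0-simplices (5): A, B, D, E, F
  1-simplices (10): AB, AD, AE, AF, BD, BE, BF, DE, DF, EF
  2-simplices (5): ABF, ADE, ADF, BDE, BEF

giving chain groups C_0 ≅ Z^5, C_1 ≅ Z^10, C_2 ≅ Z^5.

The boundary map ∂_1: C_1 → C_0 is given by ∂[p,q] = [q] − [p]. For instance
  ∂BF = F − B.
The 5×10 boundary matrix has rank 4 and Smith normal form diag(1,1,1,1).

The boundary map ∂_2: C_2 → C_1 sends each 2-simplex [p,q,r] to [q,r] − [p,r] + [p,q]. For instance
  ∂BEF = EF − BF + BE,
  ∂BDE = DE − BE + BD.
The 10×5 boundary matrix has rank 5 and Smith normal form diag(1,1,1,1,1).

Reading off H_k = ker ∂_k / im ∂_{k+1}:

  H_0: rank C_0 − rank ∂_1 = 5 − 4 = 1, and the invariant factors of ∂_1 are all 1, so H_0 = Z.
  H_1: rank ker ∂_1 − rank ∂_2 = (10 − 4) − 5 = 1, and the invariant factors of ∂_2 are all 1, so H_1 = Z.
  H_2: rank ker ∂_2 − rank ∂_3 = (5 − 5) − 0 = 0, and there is no ∂_3, so H_2 = 0.

H_0 = Z,  H_1 = Z,  H_2 = 0.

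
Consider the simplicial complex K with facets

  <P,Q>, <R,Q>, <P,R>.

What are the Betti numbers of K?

K has 3 vertices, 3 edges.
rank ∂_0 = 0, rank ∂_1 = 2 ⇒ b_0 = 3 − 0 − 2 = 1; all invariant factors of ∂_1 are 1 so no torsion. So H_0 = Z.
rank ∂_1 = 2, rank ∂_2 = 0 ⇒ b_1 = 3 − 2 − 0 = 1. So H_1 = Z.

b_0 = 1, b_1 = 1.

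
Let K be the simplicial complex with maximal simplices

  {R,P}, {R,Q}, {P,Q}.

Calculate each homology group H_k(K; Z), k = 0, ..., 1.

Order the vertices as P < Q < R. Listing each simplex with vertices in this order, K has dimension 1 with simplices:

  0-simplices (3): P, Q, R
  1-simplices (3): PQ, PR, QR

giving chain groups C_0 ≅ Z^3, C_1 ≅ Z^3.

Boundary ∂_1: C_1 → C_0 is given by ∂[p,q] = [q] − [p].
This gives a 3×3 integer matrix of rank 2; reducing to Smith normal form yields diagonal entries (1,1).

Computing H_k = (kernel of ∂_k) / (image of ∂_{k+1}):

  H_0: rank C_0 − rank ∂_1 = 3 − 2 = 1, and the invariant factors of ∂_1 are all 1, so H_0 ≅ Z.
  H_1: rank ker ∂_1 − rank ∂_2 = (3 − 2) − 0 = 1, and there is no ∂_2, so H_1 ≅ Z.

H_0 = Z,  H_1 = Z.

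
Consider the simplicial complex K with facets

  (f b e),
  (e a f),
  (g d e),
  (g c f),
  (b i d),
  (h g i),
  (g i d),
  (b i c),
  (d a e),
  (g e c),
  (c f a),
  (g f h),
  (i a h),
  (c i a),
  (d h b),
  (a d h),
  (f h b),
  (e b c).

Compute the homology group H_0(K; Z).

H_0 ≅ Z.

Order the vertices as a < b < c < d < e < f < g < h < i. Listing each simplex with vertices in this order, K has dimension 2 with simplices:

  0-simplices (9): a, b, c, d, e, f, g, h, i
  1-simplices (27): ac, ad, ae, af, ah, ai, bc, bd, be, bf, bh, bi, ce, cf, cg, ci, de, dg, dh, di, ef, eg, fg, fh, gh, gi, hi
  2-simplices (18): acf, aci, ade, adh, aef, ahi, bce, bci, bdh, bdi, bef, bfh, ceg, cfg, deg, dgi, fgh, ghi

so the chain groups are C_0 ≅ Z^9, C_1 ≅ Z^27, C_2 ≅ Z^18.

Boundary ∂_1: C_1 → C_0 sends each edge [p,q] (with p < q) to q − p.
The resulting 9×27 matrix has rank 8, and its Smith normal form has invariant factors (1,1,1,1,1,1,1,1).

Boundary ∂_2: C_2 → C_1 acts by ∂[p,q,r] = [q,r] − [p,r] + [p,q]. For instance
  ∂fgh = gh − fh + fg,
  ∂bef = ef − bf + be.
As a 27×18 matrix over Z this has rank 18, with invariant factors (1,1,1,1,1,1,1,1,1,1,1,1,1,1,1,1,1,2).

Computing H_k = (kernel of ∂_k) / (image of ∂_{k+1}):

  H_0: rank C_0 − rank ∂_1 = 9 − 8 = 1, and the invariant factors of ∂_1 are all 1, so H_0 = Z.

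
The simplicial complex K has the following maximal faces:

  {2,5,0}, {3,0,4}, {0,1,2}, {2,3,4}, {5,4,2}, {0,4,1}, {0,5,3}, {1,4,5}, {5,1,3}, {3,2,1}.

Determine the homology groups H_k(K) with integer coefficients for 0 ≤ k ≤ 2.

K has 6 vertices, 15 edges, 10 triangles.
rank ∂_0 = 0, rank ∂_1 = 5 ⇒ b_0 = 6 − 0 − 5 = 1; all invariant factors of ∂_1 are 1 so no torsion. So H_0 = Z.
rank ∂_1 = 5, rank ∂_2 = 10 ⇒ b_1 = 15 − 5 − 10 = 0; ∂_2 has invariant factor(s) [2] giving torsion. So H_1 = Z/2.
rank ∂_2 = 10, rank ∂_3 = 0 ⇒ b_2 = 10 − 10 − 0 = 0. So H_2 = 0.

H_0 ≅ Z,  H_1 ≅ Z/2,  H_2 = 0.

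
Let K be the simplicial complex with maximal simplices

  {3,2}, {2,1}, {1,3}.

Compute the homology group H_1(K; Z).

Take the total order 1 < 2 < 3 on the vertex set. Then K (dimension 1) consists of the simplices:

  0-simplices (3): [1], [2], [3]
  1-simplices (3): [1,2], [1,3], [2,3]

giving chain groups C_0 ≅ Z^3, C_1 ≅ Z^3.

∂_1: C_1 → C_0 sends each edge [p,q] (with p < q) to q − p. For instance
  ∂[2,3] = [3] − [2].
The 3×3 boundary matrix has rank 2 and Smith normal form diag(1,1).

Reading off H_k = ker ∂_k / im ∂_{k+1}:

  H_1: rank ker ∂_1 − rank ∂_2 = (3 − 2) − 0 = 1, and there is no ∂_2, so H_1 = Z.

H_1 = Z.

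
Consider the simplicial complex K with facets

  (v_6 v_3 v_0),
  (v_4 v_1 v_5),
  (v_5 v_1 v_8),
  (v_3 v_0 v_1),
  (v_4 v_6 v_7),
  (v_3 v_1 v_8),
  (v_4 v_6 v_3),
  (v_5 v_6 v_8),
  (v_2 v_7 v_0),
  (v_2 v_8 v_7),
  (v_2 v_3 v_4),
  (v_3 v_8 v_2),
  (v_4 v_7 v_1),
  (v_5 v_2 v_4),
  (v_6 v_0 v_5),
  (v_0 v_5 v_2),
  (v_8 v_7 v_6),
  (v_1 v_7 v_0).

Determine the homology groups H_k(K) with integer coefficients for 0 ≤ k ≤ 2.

H_0 ≅ Z,  H_1 ≅ Z^2,  H_2 ≅ Z.

Fix the vertex order v_0 < v_1 < v_2 < v_3 < v_4 < v_5 < v_6 < v_7 < v_8 and write every simplex with vertices in increasing order. Then dim K = 2 and the simplices of K are:

  0-simplices (9): [v_0], [v_1], [v_2], [v_3], [v_4], [v_5], [v_6], [v_7], [v_8]
  1-simplices (27): (27 of them)
  2-simplices (18): (18 of them)

giving chain groups C_0 ≅ Z^9, C_1 ≅ Z^27, C_2 ≅ Z^18.

Boundary ∂_1: C_1 → C_0 maps an edge to its endpoints' difference, ∂[p,q] = q − p. For instance
  ∂[v_7,v_8] = [v_8] − [v_7].
The resulting 9×27 matrix has rank 8, and its Smith normal form has invariant factors (1,1,1,1,1,1,1,1).

The boundary map ∂_2: C_2 → C_1 maps a triangle to the signed sum of its edges. For instance
  ∂[v_1,v_3,v_8] = [v_3,v_8] − [v_1,v_8] + [v_1,v_3],
  ∂[v_1,v_4,v_5] = [v_4,v_5] − [v_1,v_5] + [v_1,v_4].
The 27×18 boundary matrix has rank 17 and Smith normal form diag(1,1,1,1,1,1,1,1,1,1,1,1,1,1,1,1,1).

From H_k ≅ ker(∂_k) / im(∂_{k+1}) we obtain:

  H_0: rank C_0 − rank ∂_1 = 9 − 8 = 1, and the invariant factors of ∂_1 are all 1, so H_0 = Z.
  H_1: rank ker ∂_1 − rank ∂_2 = (27 − 8) − 17 = 2, and the invariant factors of ∂_2 are all 1, so H_1 = Z^2.
  H_2: rank ker ∂_2 − rank ∂_3 = (18 − 17) − 0 = 1, and there is no ∂_3, so H_2 = Z.

As a check, the Euler characteristic is 9 − 27 + 18 = 0, which agrees with 1 − 2 + 1 = 0.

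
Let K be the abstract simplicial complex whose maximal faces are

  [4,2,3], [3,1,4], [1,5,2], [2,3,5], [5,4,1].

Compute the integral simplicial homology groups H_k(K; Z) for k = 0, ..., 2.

Take the total order 1 < 2 < 3 < 4 < 5 on the vertex set. Then K (dimension 2) consists of the simplices:

  0-simplices (5): [1], [2], [3], [4], [5]
  1-simplices (10): [1,2], [1,3], [1,4], [1,5], [2,3], [2,4], [2,5], [3,4], [3,5], [4,5]
  2-simplices (5): [1,2,5], [1,3,4], [1,4,5], [2,3,4], [2,3,5]

Hence C_0 ≅ Z^5, C_1 ≅ Z^10, C_2 ≅ Z^5.

Boundary ∂_1: C_1 → C_0 maps an edge to its endpoints' difference, ∂[p,q] = q − p. For instance
  ∂[1,2] = [2] − [1].
As a 5×10 matrix over Z this has rank 4, with invariant factors (1,1,1,1).

The boundary map ∂_2: C_2 → C_1 maps a triangle to the signed sum of its edges. For instance
  ∂[1,4,5] = [4,5] − [1,5] + [1,4],
  ∂[1,2,5] = [2,5] − [1,5] + [1,2].
As a 10×5 matrix over Z this has rank 5, with invariant factors (1,1,1,1,1).

Computing H_k = (kernel of ∂_k) / (image of ∂_{k+1}):

  H_0: rank C_0 − rank ∂_1 = 5 − 4 = 1, and the invariant factors of ∂_1 are all 1, so H_0 = Z.
  H_1: rank ker ∂_1 − rank ∂_2 = (10 − 4) − 5 = 1, and the invariant factors of ∂_2 are all 1, so H_1 = Z.
  H_2: rank ker ∂_2 − rank ∂_3 = (5 − 5) − 0 = 0, and there is no ∂_3, so H_2 = 0.

H_0 = Z,  H_1 = Z,  H_2 = 0.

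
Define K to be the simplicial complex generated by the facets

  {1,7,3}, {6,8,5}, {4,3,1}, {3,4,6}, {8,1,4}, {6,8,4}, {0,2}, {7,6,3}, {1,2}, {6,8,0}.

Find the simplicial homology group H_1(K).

H_1 ≅ Z.

K has 9 vertices, 17 edges, 8 triangles.
rank ∂_1 = 8, rank ∂_2 = 8 ⇒ b_1 = 17 − 8 − 8 = 1; all invariant factors of ∂_2 are 1 so no torsion. So H_1 = Z.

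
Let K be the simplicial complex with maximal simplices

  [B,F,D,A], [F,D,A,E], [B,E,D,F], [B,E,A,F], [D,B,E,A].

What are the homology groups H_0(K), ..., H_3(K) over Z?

We work with the vertex ordering A < B < D < E < F. The simplices of K, each written with vertices in increasing order, are:

  0-simplices (5): A, B, D, E, F
  1-simplices (10): AB, AD, AE, AF, BD, BE, BF, DE, DF, EF
  2-simplices (10): ABD, ABE, ABF, ADE, ADF, AEF, BDE, BDF, BEF, DEF
  3-simplices (5): ABDE, ABDF, ABEF, ADEF, BDEF

so the chain groups are C_0 ≅ Z^5, C_1 ≅ Z^10, C_2 ≅ Z^10, C_3 ≅ Z^5.

The boundary map ∂_1: C_1 → C_0 is given by ∂[p,q] = [q] − [p]. For instance
  ∂DE = E − D.
As a 5×10 matrix over Z this has rank 4, with invariant factors (1,1,1,1).

Boundary ∂_2: C_2 → C_1 acts by ∂[p,q,r] = [q,r] − [p,r] + [p,q]. For instance
  ∂BDE = DE − BE + BD,
  ∂ADE = DE − AE + AD.
The resulting 10×10 matrix has rank 6, and its Smith normal form has invariant factors (1,1,1,1,1,1).

Boundary ∂_3: C_3 → C_2 sends each 3-simplex σ to the alternating sum Σ_i (−1)^i (σ with its i-th vertex removed). For instance
  ∂BDEF = DEF − BEF + BDF − BDE,
  ∂ABEF = BEF − AEF + ABF − ABE.
The resulting 10×5 matrix has rank 4, and its Smith normal form has invariant factors (1,1,1,1).

Now H_k = ker ∂_k / im ∂_{k+1}, so:

  H_0: rank C_0 − rank ∂_1 = 5 − 4 = 1, and the invariant factors of ∂_1 are all 1, so H_0 = Z.
  H_1: rank ker ∂_1 − rank ∂_2 = (10 − 4) − 6 = 0, and the invariant factors of ∂_2 are all 1, so H_1 = 0.
  H_2: rank ker ∂_2 − rank ∂_3 = (10 − 6) − 4 = 0, and the invariant factors of ∂_3 are all 1, so H_2 = 0.
  H_3: rank ker ∂_3 − rank ∂_4 = (5 − 4) − 0 = 1, and there is no ∂_4, so H_3 = Z.

As a check, the Euler characteristic is 5 − 10 + 10 − 5 = 0, which agrees with 1 − 0 + 0 − 1 = 0.

H_0 ≅ Z,  H_1 = 0,  H_2 = 0,  H_3 ≅ Z.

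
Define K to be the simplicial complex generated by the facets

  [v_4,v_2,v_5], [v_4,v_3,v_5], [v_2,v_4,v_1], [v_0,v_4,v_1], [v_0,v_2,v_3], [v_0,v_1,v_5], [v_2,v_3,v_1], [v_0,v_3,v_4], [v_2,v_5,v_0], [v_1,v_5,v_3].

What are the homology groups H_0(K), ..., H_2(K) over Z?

H_0 = Z,  H_1 = Z/2,  H_2 = 0.

Order the vertices as v_0 < v_1 < v_2 < v_3 < v_4 < v_5. Listing each simplex with vertices in this order, K has dimension 2 with simplices:

  0-simplices (6): [v_0], [v_1], [v_2], [v_3], [v_4], [v_5]
  1-simplices (15): (15 of them)
  2-simplices (10): [v_0,v_1,v_4], [v_0,v_1,v_5], [v_0,v_2,v_3], [v_0,v_2,v_5], [v_0,v_3,v_4], [v_1,v_2,v_3], [v_1,v_2,v_4], [v_1,v_3,v_5], [v_2,v_4,v_5], [v_3,v_4,v_5]

giving chain groups C_0 ≅ Z^6, C_1 ≅ Z^15, C_2 ≅ Z^10.

The boundary map ∂_1: C_1 → C_0 sends each edge [p,q] (with p < q) to q − p. For instance
  ∂[v_2,v_4] = [v_4] − [v_2].
The resulting 6×15 matrix has rank 5, and its Smith normal form has invariant factors (1,1,1,1,1).

∂_2: C_2 → C_1 sends each 2-simplex [p,q,r] to [q,r] − [p,r] + [p,q]. For instance
  ∂[v_0,v_3,v_4] = [v_3,v_4] − [v_0,v_4] + [v_0,v_3],
  ∂[v_1,v_2,v_3] = [v_2,v_3] − [v_1,v_3] + [v_1,v_2].
The resulting 15×10 matrix has rank 10, and its Smith normal form has invariant factors (1,1,1,1,1,1,1,1,1,2).

Computing H_k = (kernel of ∂_k) / (image of ∂_{k+1}):

  H_0: rank C_0 − rank ∂_1 = 6 − 5 = 1, and the invariant factors of ∂_1 are all 1, so H_0 ≅ Z.
  H_1: rank ker ∂_1 − rank ∂_2 = (15 − 5) − 10 = 0, and ∂_2 has invariant factor 2 > 1, so H_1 ≅ Z/2.
  H_2: rank ker ∂_2 − rank ∂_3 = (10 − 10) − 0 = 0, and there is no ∂_3, so H_2 ≅ 0.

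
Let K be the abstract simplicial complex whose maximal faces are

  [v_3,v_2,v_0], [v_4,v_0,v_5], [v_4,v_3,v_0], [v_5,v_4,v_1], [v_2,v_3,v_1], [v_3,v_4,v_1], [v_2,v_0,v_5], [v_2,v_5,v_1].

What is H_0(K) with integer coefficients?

Take the total order v_0 < v_1 < v_2 < v_3 < v_4 < v_5 on the vertex set. Then K (dimension 2) consists of the simplices:

  0-simplices (6): [v_0], [v_1], [v_2], [v_3], [v_4], [v_5]
  1-simplices (12): [v_0,v_2], [v_0,v_3], [v_0,v_4], [v_0,v_5], [v_1,v_2], [v_1,v_3], [v_1,v_4], [v_1,v_5], [v_2,v_3], [v_2,v_5], [v_3,v_4], [v_4,v_5]
  2-simplices (8): [v_0,v_2,v_3], [v_0,v_2,v_5], [v_0,v_3,v_4], [v_0,v_4,v_5], [v_1,v_2,v_3], [v_1,v_2,v_5], [v_1,v_3,v_4], [v_1,v_4,v_5]

giving chain groups C_0 ≅ Z^6, C_1 ≅ Z^12, C_2 ≅ Z^8.

∂_1: C_1 → C_0 sends each edge [p,q] (with p < q) to q − p. For instance
  ∂[v_3,v_4] = [v_4] − [v_3].
This gives a 6×12 integer matrix of rank 5; reducing to Smith normal form yields diagonal entries (1,1,1,1,1).

Boundary ∂_2: C_2 → C_1 maps a triangle to the signed sum of its edges. For instance
  ∂[v_1,v_2,v_3] = [v_2,v_3] − [v_1,v_3] + [v_1,v_2],
  ∂[v_0,v_3,v_4] = [v_3,v_4] − [v_0,v_4] + [v_0,v_3].
The resulting 12×8 matrix has rank 7, and its Smith normal form has invariant factors (1,1,1,1,1,1,1).

From H_k ≅ ker(∂_k) / im(∂_{k+1}) we obtain:

  H_0: rank C_0 − rank ∂_1 = 6 − 5 = 1, and the invariant factors of ∂_1 are all 1, so H_0 = Z.

(K is a triangulation of the 2-sphere S^2.)

H_0 ≅ Z.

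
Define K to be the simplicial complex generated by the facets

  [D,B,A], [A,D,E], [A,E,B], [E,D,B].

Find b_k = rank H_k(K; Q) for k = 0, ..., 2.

b_0 = 1, b_1 = 0, b_2 = 1.

Fix the vertex order A < B < D < E and write every simplex with vertices in increasing order. Then dim K = 2 and the simplices of K are:

  0-simplices (4): A, B, D, E
  1-simplices (6): AB, AD, AE, BD, BE, DE
  2-simplices (4): ABD, ABE, ADE, BDE

giving chain groups C_0 ≅ Z^4, C_1 ≅ Z^6, C_2 ≅ Z^4.

The boundary map ∂_1: C_1 → C_0 maps an edge to its endpoints' difference, ∂[p,q] = q − p. For instance
  ∂AE = E − A.
The 4×6 boundary matrix has rank 3 and Smith normal form diag(1,1,1).

Boundary ∂_2: C_2 → C_1 acts by ∂[p,q,r] = [q,r] − [p,r] + [p,q]. For instance
  ∂ABD = BD − AD + AB,
  ∂ABE = BE − AE + AB.
The resulting 6×4 matrix has rank 3, and its Smith normal form has invariant factors (1,1,1).

From H_k ≅ ker(∂_k) / im(∂_{k+1}) we obtain:

  H_0: rank C_0 − rank ∂_1 = 4 − 3 = 1, and the invariant factors of ∂_1 are all 1, so H_0 = Z.
  H_1: rank ker ∂_1 − rank ∂_2 = (6 − 3) − 3 = 0, and the invariant factors of ∂_2 are all 1, so H_1 = 0.
  H_2: rank ker ∂_2 − rank ∂_3 = (4 − 3) − 0 = 1, and there is no ∂_3, so H_2 = Z.

Hence the Betti numbers are b_0 = 1, b_1 = 0, b_2 = 1.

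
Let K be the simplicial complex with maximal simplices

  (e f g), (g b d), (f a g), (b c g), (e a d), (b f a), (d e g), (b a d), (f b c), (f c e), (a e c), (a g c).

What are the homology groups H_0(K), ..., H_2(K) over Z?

H_0 = Z,  H_1 = Z/2Z,  H_2 = 0.

Take the total order a < b < c < d < e < f < g on the vertex set. Then K (dimension 2) consists of the simplices:

  0-simplices (7): a, b, c, d, e, f, g
  1-simplices (18): ab, ac, ad, ae, af, ag, bc, bd, bf, bg, ce, cf, cg, de, dg, ef, eg, fg
  2-simplices (12): abd, abf, ace, acg, ade, afg, bcf, bcg, bdg, cef, deg, efg

giving chain groups C_0 ≅ Z^7, C_1 ≅ Z^18, C_2 ≅ Z^12.

The boundary map ∂_1: C_1 → C_0 sends each edge [p,q] (with p < q) to q − p.
As a 7×18 matrix over Z this has rank 6, with invariant factors (1,1,1,1,1,1).

The boundary map ∂_2: C_2 → C_1 acts by ∂[p,q,r] = [q,r] − [p,r] + [p,q]. For instance
  ∂bdg = dg − bg + bd,
  ∂bcf = cf − bf + bc.
This gives a 18×12 integer matrix of rank 12; reducing to Smith normal form yields diagonal entries (1,1,1,1,1,1,1,1,1,1,1,2).

Reading off H_k = ker ∂_k / im ∂_{k+1}:

  H_0: rank C_0 − rank ∂_1 = 7 − 6 = 1, and the invariant factors of ∂_1 are all 1, so H_0 = Z.
  H_1: rank ker ∂_1 − rank ∂_2 = (18 − 6) − 12 = 0, and ∂_2 has invariant factor 2 > 1, so H_1 = Z/2Z.
  H_2: rank ker ∂_2 − rank ∂_3 = (12 − 12) − 0 = 0, and there is no ∂_3, so H_2 = 0.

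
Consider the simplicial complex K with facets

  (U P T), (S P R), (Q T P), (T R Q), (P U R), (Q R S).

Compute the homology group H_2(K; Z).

H_2 ≅ 0.

Order the vertices as P < Q < R < S < T < U. Listing each simplex with vertices in this order, K has dimension 2 with simplices:

  0-simplices (6): P, Q, R, S, T, U
  1-simplices (12): PQ, PR, PS, PT, PU, QR, QS, QT, RS, RT, RU, TU
  2-simplices (6): PQT, PRS, PRU, PTU, QRS, QRT

giving chain groups C_0 ≅ Z^6, C_1 ≅ Z^12, C_2 ≅ Z^6.

∂_1: C_1 → C_0 is given by ∂[p,q] = [q] − [p].
The resulting 6×12 matrix has rank 5, and its Smith normal form has invariant factors (1,1,1,1,1).

Boundary ∂_2: C_2 → C_1 sends each 2-simplex [p,q,r] to [q,r] − [p,r] + [p,q]. For instance
  ∂PQT = QT − PT + PQ,
  ∂QRT = RT − QT + QR.
This gives a 12×6 integer matrix of rank 6; reducing to Smith normal form yields diagonal entries (1,1,1,1,1,1).

Reading off H_k = ker ∂_k / im ∂_{k+1}:

  H_2: rank ker ∂_2 − rank ∂_3 = (6 − 6) − 0 = 0, and there is no ∂_3, so H_2 ≅ 0.

(K is a triangulation of the cylinder S^1 x I.)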